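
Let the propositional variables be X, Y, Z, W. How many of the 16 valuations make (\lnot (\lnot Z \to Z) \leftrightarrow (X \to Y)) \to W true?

12

Initial set: {T ((\lnot (\lnot Z \to Z) \leftrightarrow (X \to Y)) \to W)}.
T ((\lnot (\lnot Z \to Z) \leftrightarrow (X \to Y)) \to W): β-rule — branch into F (\lnot (\lnot Z \to Z) \leftrightarrow (X \to Y))  //  T W.
  branch 1 (add F (\lnot (\lnot Z \to Z) \leftrightarrow (X \to Y))):
    F (\lnot (\lnot Z \to Z) \leftrightarrow (X \to Y)): β-rule — branch into T \lnot (\lnot Z \to Z), F (X \to Y)  //  F \lnot (\lnot Z \to Z), T (X \to Y).
      branch 1.1 (add T \lnot (\lnot Z \to Z), F (X \to Y)):
        T \lnot (\lnot Z \to Z): α-rule — add T \lnot Z, F Z.
        F (X \to Y): α-rule — add T X, F Y.
        ○ open, literals {X=T, Y=F, Z=F}.
      branch 1.2 (add F \lnot (\lnot Z \to Z), T (X \to Y)):
        F \lnot (\lnot Z \to Z): β-rule — branch into F \lnot Z  //  T Z.
          branch 1.2.1 (add F \lnot Z):
            T (X \to Y): β-rule — branch into F X  //  T Y.
              branch 1.2.1.1 (add F X):
                ○ open, literals {X=F, Z=T}.
              branch 1.2.1.2 (add T Y):
                ○ open, literals {Y=T, Z=T}.
          branch 1.2.2 (add T Z):
            T (X \to Y): β-rule — branch into F X  //  T Y.
              branch 1.2.2.1 (add F X):
                ○ open, literals {X=F, Z=T}.
              branch 1.2.2.2 (add T Y):
                ○ open, literals {Y=T, Z=T}.
  branch 2 (add T W):
    ○ open, literals {W=T}.
0 branches closed, 6 open.
Each open branch fixes some atoms; the unmentioned ones are free. Counting distinct full assignments: branch {X=T, Y=F, Z=F} (W) contributes 2 new; branch {X=F, Z=T} (Y, W) contributes 4 new; branch {Y=T, Z=T} (X, W) contributes 2 new; branch {X=F, Z=T} (Y, W) contributes 0 new; branch {Y=T, Z=T} (X, W) contributes 0 new; branch {W=T} (X, Y, Z) contributes 4 new. Total: 12.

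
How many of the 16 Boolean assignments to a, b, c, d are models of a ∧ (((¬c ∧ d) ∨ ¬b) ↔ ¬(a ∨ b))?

3

Initial set: {T (a ∧ (((¬c ∧ d) ∨ ¬b) ↔ ¬(a ∨ b)))}.
T (a ∧ (((¬c ∧ d) ∨ ¬b) ↔ ¬(a ∨ b))): α-rule — add T a, T (((¬c ∧ d) ∨ ¬b) ↔ ¬(a ∨ b)).
T (((¬c ∧ d) ∨ ¬b) ↔ ¬(a ∨ b)): β-rule — branch into T ((¬c ∧ d) ∨ ¬b), T ¬(a ∨ b)  //  F ((¬c ∧ d) ∨ ¬b), F ¬(a ∨ b).
  branch 1 (add T ((¬c ∧ d) ∨ ¬b), T ¬(a ∨ b)):
    T ¬(a ∨ b): α-rule — add F a, F b.
    × closes — contains both a and ¬a.
  branch 2 (add F ((¬c ∧ d) ∨ ¬b), F ¬(a ∨ b)):
    F ((¬c ∧ d) ∨ ¬b): α-rule — add F (¬c ∧ d), F ¬b.
    F ¬(a ∨ b): β-rule — branch into T a  //  T b.
      branch 2.1 (add T a):
        F (¬c ∧ d): β-rule — branch into F ¬c  //  F d.
          branch 2.1.1 (add F ¬c):
            ○ open, literals {a=true, b=true, c=true}.
          branch 2.1.2 (add F d):
            ○ open, literals {a=true, b=true, d=false}.
      branch 2.2 (add T b):
        F (¬c ∧ d): β-rule — branch into F ¬c  //  F d.
          branch 2.2.1 (add F ¬c):
            ○ open, literals {a=true, b=true, c=true}.
          branch 2.2.2 (add F d):
            ○ open, literals {a=true, b=true, d=false}.
1 branch closed, 4 open.
Each open branch fixes some atoms; the unmentioned ones are free. Counting distinct full assignments: branch {a=true, b=true, c=true} (d) contributes 2 new; branch {a=true, b=true, d=false} (c) contributes 1 new; branch {a=true, b=true, c=true} (d) contributes 0 new; branch {a=true, b=true, d=false} (c) contributes 0 new. Total: 3.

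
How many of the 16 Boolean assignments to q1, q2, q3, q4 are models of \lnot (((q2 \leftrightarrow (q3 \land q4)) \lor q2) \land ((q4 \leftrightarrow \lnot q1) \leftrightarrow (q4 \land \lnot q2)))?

9

Initial set: {\lnot (((q2 \leftrightarrow (q3 \land q4)) \lor q2) \land ((q4 \leftrightarrow \lnot q1) \leftrightarrow (q4 \land \lnot q2)))}.
\lnot (((q2 \leftrightarrow (q3 \land q4)) \lor q2) \land ((q4 \leftrightarrow \lnot q1) \leftrightarrow (q4 \land \lnot q2))): β-rule — branch into \lnot ((q2 \leftrightarrow (q3 \land q4)) \lor q2)  //  \lnot ((q4 \leftrightarrow \lnot q1) \leftrightarrow (q4 \land \lnot q2)).
  branch 1 (add \lnot ((q2 \leftrightarrow (q3 \land q4)) \lor q2)):
    \lnot ((q2 \leftrightarrow (q3 \land q4)) \lor q2): α-rule — add \lnot (q2 \leftrightarrow (q3 \land q4)), \lnot q2.
    \lnot (q2 \leftrightarrow (q3 \land q4)): β-rule — branch into q2, \lnot (q3 \land q4)  //  \lnot q2, (q3 \land q4).
      branch 1.1 (add q2, \lnot (q3 \land q4)):
        × closes — contains both q2 and \lnot q2.
      branch 1.2 (add \lnot q2, (q3 \land q4)):
        (q3 \land q4): α-rule — add q3, q4.
        ○ open, literals {q2=0, q3=1, q4=1}.
  branch 2 (add \lnot ((q4 \leftrightarrow \lnot q1) \leftrightarrow (q4 \land \lnot q2))):
    \lnot ((q4 \leftrightarrow \lnot q1) \leftrightarrow (q4 \land \lnot q2)): β-rule — branch into (q4 \leftrightarrow \lnot q1), \lnot (q4 \land \lnot q2)  //  \lnot (q4 \leftrightarrow \lnot q1), (q4 \land \lnot q2).
      branch 2.1 (add (q4 \leftrightarrow \lnot q1), \lnot (q4 \land \lnot q2)):
        (q4 \leftrightarrow \lnot q1): β-rule — branch into q4, \lnot q1  //  \lnot q4, \lnot \lnot q1.
          branch 2.1.1 (add q4, \lnot q1):
            \lnot (q4 \land \lnot q2): β-rule — branch into \lnot q4  //  \lnot \lnot q2.
              branch 2.1.1.1 (add \lnot q4):
                × closes — contains both q4 and \lnot q4.
              branch 2.1.1.2 (add \lnot \lnot q2):
                ○ open, literals {q1=0, q2=1, q4=1}.
          branch 2.1.2 (add \lnot q4, \lnot \lnot q1):
            \lnot (q4 \land \lnot q2): β-rule — branch into \lnot q4  //  \lnot \lnot q2.
              branch 2.1.2.1 (add \lnot q4):
                ○ open, literals {q1=1, q4=0}.
              branch 2.1.2.2 (add \lnot \lnot q2):
                ○ open, literals {q1=1, q2=1, q4=0}.
      branch 2.2 (add \lnot (q4 \leftrightarrow \lnot q1), (q4 \land \lnot q2)):
        (q4 \land \lnot q2): α-rule — add q4, \lnot q2.
        \lnot (q4 \leftrightarrow \lnot q1): β-rule — branch into q4, \lnot \lnot q1  //  \lnot q4, \lnot q1.
          branch 2.2.1 (add q4, \lnot \lnot q1):
            ○ open, literals {q1=1, q2=0, q4=1}.
          branch 2.2.2 (add \lnot q4, \lnot q1):
            × closes — contains both q4 and \lnot q4.
3 branches closed, 5 open.
Each open branch fixes some atoms; the unmentioned ones are free. Counting distinct full assignments: branch {q2=0, q3=1, q4=1} (q1) contributes 2 new; branch {q1=0, q2=1, q4=1} (q3) contributes 2 new; branch {q1=1, q4=0} (q2, q3) contributes 4 new; branch {q1=1, q2=1, q4=0} (q3) contributes 0 new; branch {q1=1, q2=0, q4=1} (q3) contributes 1 new. Total: 9.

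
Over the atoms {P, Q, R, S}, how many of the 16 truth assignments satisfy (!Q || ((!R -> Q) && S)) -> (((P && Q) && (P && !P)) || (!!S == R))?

Initial set: {((!Q || ((!R -> Q) && S)) -> (((P && Q) && (P && !P)) || (!!S == R)))}.
((!Q || ((!R -> Q) && S)) -> (((P && Q) && (P && !P)) || (!!S == R))): β-rule — branch into !(!Q || ((!R -> Q) && S))  //  (((P && Q) && (P && !P)) || (!!S == R)).
  branch 1 (add !(!Q || ((!R -> Q) && S))):
    !(!Q || ((!R -> Q) && S)): α-rule — add !!Q, !((!R -> Q) && S).
    !((!R -> Q) && S): β-rule — branch into !(!R -> Q)  //  !S.
      branch 1.1 (add !(!R -> Q)):
        !(!R -> Q): α-rule — add !R, !Q.
        × closes — contains both Q and !Q.
      branch 1.2 (add !S):
        ○ open, literals {Q=T, S=F}.
  branch 2 (add (((P && Q) && (P && !P)) || (!!S == R))):
    (((P && Q) && (P && !P)) || (!!S == R)): β-rule — branch into ((P && Q) && (P && !P))  //  (!!S == R).
      branch 2.1 (add ((P && Q) && (P && !P))):
        ((P && Q) && (P && !P)): α-rule — add (P && Q), (P && !P).
        (P && Q): α-rule — add P, Q.
        (P && !P): α-rule — add P, !P.
        × closes — contains both P and !P.
      branch 2.2 (add (!!S == R)):
        (!!S == R): β-rule — branch into !!S, R  //  !!!S, !R.
          branch 2.2.1 (add !!S, R):
            !!S: drop double negation, giving S.
            ○ open, literals {R=T, S=T}.
          branch 2.2.2 (add !!!S, !R):
            !!!S: drop double negation, giving !S.
            ○ open, literals {R=F, S=F}.
2 branches closed, 3 open.
Each open branch fixes some atoms; the unmentioned ones are free. Counting distinct full assignments: branch {Q=T, S=F} (P, R) contributes 4 new; branch {R=T, S=T} (P, Q) contributes 4 new; branch {R=F, S=F} (P, Q) contributes 2 new. Total: 10.

10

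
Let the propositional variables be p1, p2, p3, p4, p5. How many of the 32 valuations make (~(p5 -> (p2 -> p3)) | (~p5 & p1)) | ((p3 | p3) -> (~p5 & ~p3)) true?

20

Initial set: {T ((~(p5 -> (p2 -> p3)) | (~p5 & p1)) | ((p3 | p3) -> (~p5 & ~p3)))}.
T ((~(p5 -> (p2 -> p3)) | (~p5 & p1)) | ((p3 | p3) -> (~p5 & ~p3))): β-rule — branch into T (~(p5 -> (p2 -> p3)) | (~p5 & p1))  //  T ((p3 | p3) -> (~p5 & ~p3)).
  branch 1 (add T (~(p5 -> (p2 -> p3)) | (~p5 & p1))):
    T (~(p5 -> (p2 -> p3)) | (~p5 & p1)): β-rule — branch into T ~(p5 -> (p2 -> p3))  //  T (~p5 & p1).
      branch 1.1 (add T ~(p5 -> (p2 -> p3))):
        T ~(p5 -> (p2 -> p3)): α-rule — add T p5, F (p2 -> p3).
        F (p2 -> p3): α-rule — add T p2, F p3.
        ○ open, literals {p2=T, p3=F, p5=T}.
      branch 1.2 (add T (~p5 & p1)):
        T (~p5 & p1): α-rule — add T ~p5, T p1.
        ○ open, literals {p1=T, p5=F}.
  branch 2 (add T ((p3 | p3) -> (~p5 & ~p3))):
    T ((p3 | p3) -> (~p5 & ~p3)): β-rule — branch into F (p3 | p3)  //  T (~p5 & ~p3).
      branch 2.1 (add F (p3 | p3)):
        F (p3 | p3): α-rule — add F p3, F p3.
        ○ open, literals {p3=F}.
      branch 2.2 (add T (~p5 & ~p3)):
        T (~p5 & ~p3): α-rule — add T ~p5, T ~p3.
        ○ open, literals {p3=F, p5=F}.
0 branches closed, 4 open.
Each open branch fixes some atoms; the unmentioned ones are free. Counting distinct full assignments: branch {p2=T, p3=F, p5=T} (p1, p4) contributes 4 new; branch {p1=T, p5=F} (p2, p3, p4) contributes 8 new; branch {p3=F} (p1, p2, p4, p5) contributes 8 new; branch {p3=F, p5=F} (p1, p2, p4) contributes 0 new. Total: 20.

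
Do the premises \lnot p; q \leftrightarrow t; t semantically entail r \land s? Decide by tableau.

No

Initial set: {\lnot p; (q \leftrightarrow t); t; \lnot (r \land s)}.
(q \leftrightarrow t): β-rule — branch into q, t  //  \lnot q, \lnot t.
  branch 1 (add q, t):
    \lnot (r \land s): β-rule — branch into \lnot r  //  \lnot s.
      branch 1.1 (add \lnot r):
        ○ open, literals {p=false, q=true, r=false, t=true}.
      branch 1.2 (add \lnot s):
        ○ open, literals {p=false, q=true, s=false, t=true}.
  branch 2 (add \lnot q, \lnot t):
    × closes — contains both t and \lnot t.
1 branch closed, 2 open.
An open branch gives a countermodel: p=false, q=true, r=false, t=true (unmentioned atoms arbitrary); the premises hold there but the conclusion fails.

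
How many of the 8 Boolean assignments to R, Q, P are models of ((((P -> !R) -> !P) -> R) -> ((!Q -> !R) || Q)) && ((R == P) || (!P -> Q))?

6

Initial set: {(((((P -> !R) -> !P) -> R) -> ((!Q -> !R) || Q)) && ((R == P) || (!P -> Q)))}.
(((((P -> !R) -> !P) -> R) -> ((!Q -> !R) || Q)) && ((R == P) || (!P -> Q))): α-rule — add ((((P -> !R) -> !P) -> R) -> ((!Q -> !R) || Q)), ((R == P) || (!P -> Q)).
((((P -> !R) -> !P) -> R) -> ((!Q -> !R) || Q)): β-rule — branch into !(((P -> !R) -> !P) -> R)  //  ((!Q -> !R) || Q).
  branch 1 (add !(((P -> !R) -> !P) -> R)):
    !(((P -> !R) -> !P) -> R): α-rule — add ((P -> !R) -> !P), !R.
    ((R == P) || (!P -> Q)): β-rule — branch into (R == P)  //  (!P -> Q).
      branch 1.1 (add (R == P)):
        ((P -> !R) -> !P): β-rule — branch into !(P -> !R)  //  !P.
          branch 1.1.1 (add !(P -> !R)):
            !(P -> !R): α-rule — add P, !!R.
            × closes — contains both R and !R.
          branch 1.1.2 (add !P):
            (R == P): β-rule — branch into R, P  //  !R, !P.
              branch 1.1.2.1 (add R, P):
                × closes — contains both R and !R.
              branch 1.1.2.2 (add !R, !P):
                ○ open, literals {P=F, R=F}.
      branch 1.2 (add (!P -> Q)):
        ((P -> !R) -> !P): β-rule — branch into !(P -> !R)  //  !P.
          branch 1.2.1 (add !(P -> !R)):
            !(P -> !R): α-rule — add P, !!R.
            × closes — contains both R and !R.
          branch 1.2.2 (add !P):
            (!P -> Q): β-rule — branch into !!P  //  Q.
              branch 1.2.2.1 (add !!P):
                × closes — contains both P and !P.
              branch 1.2.2.2 (add Q):
                ○ open, literals {P=F, Q=T, R=F}.
  branch 2 (add ((!Q -> !R) || Q)):
    ((R == P) || (!P -> Q)): β-rule — branch into (R == P)  //  (!P -> Q).
      branch 2.1 (add (R == P)):
        ((!Q -> !R) || Q): β-rule — branch into (!Q -> !R)  //  Q.
          branch 2.1.1 (add (!Q -> !R)):
            (R == P): β-rule — branch into R, P  //  !R, !P.
              branch 2.1.1.1 (add R, P):
                (!Q -> !R): β-rule — branch into !!Q  //  !R.
                  branch 2.1.1.1.1 (add !!Q):
                    ○ open, literals {P=T, Q=T, R=T}.
                  branch 2.1.1.1.2 (add !R):
                    × closes — contains both R and !R.
              branch 2.1.1.2 (add !R, !P):
                (!Q -> !R): β-rule — branch into !!Q  //  !R.
                  branch 2.1.1.2.1 (add !!Q):
                    ○ open, literals {P=F, Q=T, R=F}.
                  branch 2.1.1.2.2 (add !R):
                    ○ open, literals {P=F, R=F}.
          branch 2.1.2 (add Q):
            (R == P): β-rule — branch into R, P  //  !R, !P.
              branch 2.1.2.1 (add R, P):
                ○ open, literals {P=T, Q=T, R=T}.
              branch 2.1.2.2 (add !R, !P):
                ○ open, literals {P=F, Q=T, R=F}.
      branch 2.2 (add (!P -> Q)):
        ((!Q -> !R) || Q): β-rule — branch into (!Q -> !R)  //  Q.
          branch 2.2.1 (add (!Q -> !R)):
            (!P -> Q): β-rule — branch into !!P  //  Q.
              branch 2.2.1.1 (add !!P):
                (!Q -> !R): β-rule — branch into !!Q  //  !R.
                  branch 2.2.1.1.1 (add !!Q):
                    ○ open, literals {P=T, Q=T}.
                  branch 2.2.1.1.2 (add !R):
                    ○ open, literals {P=T, R=F}.
              branch 2.2.1.2 (add Q):
                (!Q -> !R): β-rule — branch into !!Q  //  !R.
                  branch 2.2.1.2.1 (add !!Q):
                    ○ open, literals {Q=T}.
                  branch 2.2.1.2.2 (add !R):
                    ○ open, literals {Q=T, R=F}.
          branch 2.2.2 (add Q):
            (!P -> Q): β-rule — branch into !!P  //  Q.
              branch 2.2.2.1 (add !!P):
                ○ open, literals {P=T, Q=T}.
              branch 2.2.2.2 (add Q):
                ○ open, literals {Q=T}.
5 branches closed, 13 open.
Each open branch fixes some atoms; the unmentioned ones are free. Counting distinct full assignments: branch {P=F, R=F} (Q) contributes 2 new; branch {P=F, Q=T, R=F} (none free) contributes 0 new; branch {P=T, Q=T, R=T} (none free) contributes 1 new; branch {P=F, Q=T, R=F} (none free) contributes 0 new; branch {P=F, R=F} (Q) contributes 0 new; branch {P=T, Q=T, R=T} (none free) contributes 0 new; branch {P=F, Q=T, R=F} (none free) contributes 0 new; branch {P=T, Q=T} (R) contributes 1 new; branch {P=T, R=F} (Q) contributes 1 new; branch {Q=T} (R, P) contributes 1 new; branch {Q=T, R=F} (P) contributes 0 new; branch {P=T, Q=T} (R) contributes 0 new; branch {Q=T} (R, P) contributes 0 new. Total: 6.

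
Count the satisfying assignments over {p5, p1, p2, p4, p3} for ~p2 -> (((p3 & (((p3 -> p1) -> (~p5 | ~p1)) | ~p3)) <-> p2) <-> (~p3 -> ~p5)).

22

Initial set: {(~p2 -> (((p3 & (((p3 -> p1) -> (~p5 | ~p1)) | ~p3)) <-> p2) <-> (~p3 -> ~p5)))}.
(~p2 -> (((p3 & (((p3 -> p1) -> (~p5 | ~p1)) | ~p3)) <-> p2) <-> (~p3 -> ~p5))): β-rule — branch into ~~p2  //  (((p3 & (((p3 -> p1) -> (~p5 | ~p1)) | ~p3)) <-> p2) <-> (~p3 -> ~p5)).
  branch 1 (add ~~p2):
    ○ open, literals {p2=T}.
  branch 2 (add (((p3 & (((p3 -> p1) -> (~p5 | ~p1)) | ~p3)) <-> p2) <-> (~p3 -> ~p5))):
    (((p3 & (((p3 -> p1) -> (~p5 | ~p1)) | ~p3)) <-> p2) <-> (~p3 -> ~p5)): β-rule — branch into ((p3 & (((p3 -> p1) -> (~p5 | ~p1)) | ~p3)) <-> p2), (~p3 -> ~p5)  //  ~((p3 & (((p3 -> p1) -> (~p5 | ~p1)) | ~p3)) <-> p2), ~(~p3 -> ~p5).
      branch 2.1 (add ((p3 & (((p3 -> p1) -> (~p5 | ~p1)) | ~p3)) <-> p2), (~p3 -> ~p5)):
        ((p3 & (((p3 -> p1) -> (~p5 | ~p1)) | ~p3)) <-> p2): β-rule — branch into (p3 & (((p3 -> p1) -> (~p5 | ~p1)) | ~p3)), p2  //  ~(p3 & (((p3 -> p1) -> (~p5 | ~p1)) | ~p3)), ~p2.
          branch 2.1.1 (add (p3 & (((p3 -> p1) -> (~p5 | ~p1)) | ~p3)), p2):
            (p3 & (((p3 -> p1) -> (~p5 | ~p1)) | ~p3)): α-rule — add p3, (((p3 -> p1) -> (~p5 | ~p1)) | ~p3).
            (~p3 -> ~p5): β-rule — branch into ~~p3  //  ~p5.
              branch 2.1.1.1 (add ~~p3):
                (((p3 -> p1) -> (~p5 | ~p1)) | ~p3): β-rule — branch into ((p3 -> p1) -> (~p5 | ~p1))  //  ~p3.
                  branch 2.1.1.1.1 (add ((p3 -> p1) -> (~p5 | ~p1))):
                    ((p3 -> p1) -> (~p5 | ~p1)): β-rule — branch into ~(p3 -> p1)  //  (~p5 | ~p1).
                      branch 2.1.1.1.1.1 (add ~(p3 -> p1)):
                        ~(p3 -> p1): α-rule — add p3, ~p1.
                        ○ open, literals {p1=F, p2=T, p3=T}.
                      branch 2.1.1.1.1.2 (add (~p5 | ~p1)):
                        (~p5 | ~p1): β-rule — branch into ~p5  //  ~p1.
                          branch 2.1.1.1.1.2.1 (add ~p5):
                            ○ open, literals {p2=T, p3=T, p5=F}.
                          branch 2.1.1.1.1.2.2 (add ~p1):
                            ○ open, literals {p1=F, p2=T, p3=T}.
                  branch 2.1.1.1.2 (add ~p3):
                    × closes — contains both p3 and ~p3.
              branch 2.1.1.2 (add ~p5):
                (((p3 -> p1) -> (~p5 | ~p1)) | ~p3): β-rule — branch into ((p3 -> p1) -> (~p5 | ~p1))  //  ~p3.
                  branch 2.1.1.2.1 (add ((p3 -> p1) -> (~p5 | ~p1))):
                    ((p3 -> p1) -> (~p5 | ~p1)): β-rule — branch into ~(p3 -> p1)  //  (~p5 | ~p1).
                      branch 2.1.1.2.1.1 (add ~(p3 -> p1)):
                        ~(p3 -> p1): α-rule — add p3, ~p1.
                        ○ open, literals {p1=F, p2=T, p3=T, p5=F}.
                      branch 2.1.1.2.1.2 (add (~p5 | ~p1)):
                        (~p5 | ~p1): β-rule — branch into ~p5  //  ~p1.
                          branch 2.1.1.2.1.2.1 (add ~p5):
                            ○ open, literals {p2=T, p3=T, p5=F}.
                          branch 2.1.1.2.1.2.2 (add ~p1):
                            ○ open, literals {p1=F, p2=T, p3=T, p5=F}.
                  branch 2.1.1.2.2 (add ~p3):
                    × closes — contains both p3 and ~p3.
          branch 2.1.2 (add ~(p3 & (((p3 -> p1) -> (~p5 | ~p1)) | ~p3)), ~p2):
            (~p3 -> ~p5): β-rule — branch into ~~p3  //  ~p5.
              branch 2.1.2.1 (add ~~p3):
                ~(p3 & (((p3 -> p1) -> (~p5 | ~p1)) | ~p3)): β-rule — branch into ~p3  //  ~(((p3 -> p1) -> (~p5 | ~p1)) | ~p3).
                  branch 2.1.2.1.1 (add ~p3):
                    × closes — contains both p3 and ~p3.
                  branch 2.1.2.1.2 (add ~(((p3 -> p1) -> (~p5 | ~p1)) | ~p3)):
                    ~(((p3 -> p1) -> (~p5 | ~p1)) | ~p3): α-rule — add ~((p3 -> p1) -> (~p5 | ~p1)), ~~p3.
                    ~((p3 -> p1) -> (~p5 | ~p1)): α-rule — add (p3 -> p1), ~(~p5 | ~p1).
                    ~(~p5 | ~p1): α-rule — add ~~p5, ~~p1.
                    (p3 -> p1): β-rule — branch into ~p3  //  p1.
                      branch 2.1.2.1.2.1 (add ~p3):
                        × closes — contains both p3 and ~p3.
                      branch 2.1.2.1.2.2 (add p1):
                        ○ open, literals {p1=T, p2=F, p3=T, p5=T}.
              branch 2.1.2.2 (add ~p5):
                ~(p3 & (((p3 -> p1) -> (~p5 | ~p1)) | ~p3)): β-rule — branch into ~p3  //  ~(((p3 -> p1) -> (~p5 | ~p1)) | ~p3).
                  branch 2.1.2.2.1 (add ~p3):
                    ○ open, literals {p2=F, p3=F, p5=F}.
                  branch 2.1.2.2.2 (add ~(((p3 -> p1) -> (~p5 | ~p1)) | ~p3)):
                    ~(((p3 -> p1) -> (~p5 | ~p1)) | ~p3): α-rule — add ~((p3 -> p1) -> (~p5 | ~p1)), ~~p3.
                    ~((p3 -> p1) -> (~p5 | ~p1)): α-rule — add (p3 -> p1), ~(~p5 | ~p1).
                    ~(~p5 | ~p1): α-rule — add ~~p5, ~~p1.
                    × closes — contains both p5 and ~p5.
      branch 2.2 (add ~((p3 & (((p3 -> p1) -> (~p5 | ~p1)) | ~p3)) <-> p2), ~(~p3 -> ~p5)):
        ~(~p3 -> ~p5): α-rule — add ~p3, ~~p5.
        ~((p3 & (((p3 -> p1) -> (~p5 | ~p1)) | ~p3)) <-> p2): β-rule — branch into (p3 & (((p3 -> p1) -> (~p5 | ~p1)) | ~p3)), ~p2  //  ~(p3 & (((p3 -> p1) -> (~p5 | ~p1)) | ~p3)), p2.
          branch 2.2.1 (add (p3 & (((p3 -> p1) -> (~p5 | ~p1)) | ~p3)), ~p2):
            (p3 & (((p3 -> p1) -> (~p5 | ~p1)) | ~p3)): α-rule — add p3, (((p3 -> p1) -> (~p5 | ~p1)) | ~p3).
            × closes — contains both p3 and ~p3.
          branch 2.2.2 (add ~(p3 & (((p3 -> p1) -> (~p5 | ~p1)) | ~p3)), p2):
            ~(p3 & (((p3 -> p1) -> (~p5 | ~p1)) | ~p3)): β-rule — branch into ~p3  //  ~(((p3 -> p1) -> (~p5 | ~p1)) | ~p3).
              branch 2.2.2.1 (add ~p3):
                ○ open, literals {p2=T, p3=F, p5=T}.
              branch 2.2.2.2 (add ~(((p3 -> p1) -> (~p5 | ~p1)) | ~p3)):
                ~(((p3 -> p1) -> (~p5 | ~p1)) | ~p3): α-rule — add ~((p3 -> p1) -> (~p5 | ~p1)), ~~p3.
                × closes — contains both p3 and ~p3.
7 branches closed, 10 open.
Each open branch fixes some atoms; the unmentioned ones are free. Counting distinct full assignments: branch {p2=T} (p5, p1, p4, p3) contributes 16 new; branch {p1=F, p2=T, p3=T} (p5, p4) contributes 0 new; branch {p2=T, p3=T, p5=F} (p1, p4) contributes 0 new; branch {p1=F, p2=T, p3=T} (p5, p4) contributes 0 new; branch {p1=F, p2=T, p3=T, p5=F} (p4) contributes 0 new; branch {p2=T, p3=T, p5=F} (p1, p4) contributes 0 new; branch {p1=F, p2=T, p3=T, p5=F} (p4) contributes 0 new; branch {p1=T, p2=F, p3=T, p5=T} (p4) contributes 2 new; branch {p2=F, p3=F, p5=F} (p1, p4) contributes 4 new; branch {p2=T, p3=F, p5=T} (p1, p4) contributes 0 new. Total: 22.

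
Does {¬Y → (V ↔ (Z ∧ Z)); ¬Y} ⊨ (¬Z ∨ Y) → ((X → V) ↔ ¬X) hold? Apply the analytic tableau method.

Initial set: {(¬Y → (V ↔ (Z ∧ Z))); ¬Y; ¬((¬Z ∨ Y) → ((X → V) ↔ ¬X))}.
¬((¬Z ∨ Y) → ((X → V) ↔ ¬X)): α-rule — add (¬Z ∨ Y), ¬((X → V) ↔ ¬X).
(¬Y → (V ↔ (Z ∧ Z))): β-rule — branch into ¬¬Y  //  (V ↔ (Z ∧ Z)).
  branch 1 (add ¬¬Y):
    × closes — contains both Y and ¬Y.
  branch 2 (add (V ↔ (Z ∧ Z))):
    (¬Z ∨ Y): β-rule — branch into ¬Z  //  Y.
      branch 2.1 (add ¬Z):
        ¬((X → V) ↔ ¬X): β-rule — branch into (X → V), ¬¬X  //  ¬(X → V), ¬X.
          branch 2.1.1 (add (X → V), ¬¬X):
            (V ↔ (Z ∧ Z)): β-rule — branch into V, (Z ∧ Z)  //  ¬V, ¬(Z ∧ Z).
              branch 2.1.1.1 (add V, (Z ∧ Z)):
                (Z ∧ Z): α-rule — add Z, Z.
                × closes — contains both Z and ¬Z.
              branch 2.1.1.2 (add ¬V, ¬(Z ∧ Z)):
                (X → V): β-rule — branch into ¬X  //  V.
                  branch 2.1.1.2.1 (add ¬X):
                    × closes — contains both X and ¬X.
                  branch 2.1.1.2.2 (add V):
                    × closes — contains both V and ¬V.
          branch 2.1.2 (add ¬(X → V), ¬X):
            ¬(X → V): α-rule — add X, ¬V.
            × closes — contains both X and ¬X.
      branch 2.2 (add Y):
        × closes — contains both Y and ¬Y.
All 6 branches close.
Every branch closed, so the premises entail the conclusion.

Yes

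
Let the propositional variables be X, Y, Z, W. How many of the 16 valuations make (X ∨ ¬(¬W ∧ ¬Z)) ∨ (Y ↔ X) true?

Initial set: {((X ∨ ¬(¬W ∧ ¬Z)) ∨ (Y ↔ X))}.
((X ∨ ¬(¬W ∧ ¬Z)) ∨ (Y ↔ X)): β-rule — branch into (X ∨ ¬(¬W ∧ ¬Z))  //  (Y ↔ X).
  branch 1 (add (X ∨ ¬(¬W ∧ ¬Z))):
    (X ∨ ¬(¬W ∧ ¬Z)): β-rule — branch into X  //  ¬(¬W ∧ ¬Z).
      branch 1.1 (add X):
        ○ open, literals {X=T}.
      branch 1.2 (add ¬(¬W ∧ ¬Z)):
        ¬(¬W ∧ ¬Z): β-rule — branch into ¬¬W  //  ¬¬Z.
          branch 1.2.1 (add ¬¬W):
            ○ open, literals {W=T}.
          branch 1.2.2 (add ¬¬Z):
            ○ open, literals {Z=T}.
  branch 2 (add (Y ↔ X)):
    (Y ↔ X): β-rule — branch into Y, X  //  ¬Y, ¬X.
      branch 2.1 (add Y, X):
        ○ open, literals {X=T, Y=T}.
      branch 2.2 (add ¬Y, ¬X):
        ○ open, literals {X=F, Y=F}.
0 branches closed, 5 open.
Each open branch fixes some atoms; the unmentioned ones are free. Counting distinct full assignments: branch {X=T} (Y, Z, W) contributes 8 new; branch {W=T} (X, Y, Z) contributes 4 new; branch {Z=T} (X, Y, W) contributes 2 new; branch {X=T, Y=T} (Z, W) contributes 0 new; branch {X=F, Y=F} (Z, W) contributes 1 new. Total: 15.

15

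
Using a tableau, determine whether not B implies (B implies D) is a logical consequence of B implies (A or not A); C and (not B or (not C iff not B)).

Initial set: {(B implies (A or not A)); (C and (not B or (not C iff not B))); not (not B implies (B implies D))}.
(C and (not B or (not C iff not B))): α-rule — add C, (not B or (not C iff not B)).
not (not B implies (B implies D)): α-rule — add not B, not (B implies D).
not (B implies D): α-rule — add B, not D.
× closes — contains both B and not B.
All 1 branch closes.
Every branch closed, so the premises entail the conclusion.

Yes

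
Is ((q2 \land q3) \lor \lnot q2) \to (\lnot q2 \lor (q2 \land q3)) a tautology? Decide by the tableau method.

Valid

Assume the negation and expand:
Initial set: {F (((q2 \land q3) \lor \lnot q2) \to (\lnot q2 \lor (q2 \land q3)))}.
F (((q2 \land q3) \lor \lnot q2) \to (\lnot q2 \lor (q2 \land q3))): α-rule — add T ((q2 \land q3) \lor \lnot q2), F (\lnot q2 \lor (q2 \land q3)).
F (\lnot q2 \lor (q2 \land q3)): α-rule — add F \lnot q2, F (q2 \land q3).
T ((q2 \land q3) \lor \lnot q2): β-rule — branch into T (q2 \land q3)  //  T \lnot q2.
  branch 1 (add T (q2 \land q3)):
    T (q2 \land q3): α-rule — add T q2, T q3.
    F (q2 \land q3): β-rule — branch into F q2  //  F q3.
      branch 1.1 (add F q2):
        × closes — contains both q2 and \lnot q2.
      branch 1.2 (add F q3):
        × closes — contains both q3 and \lnot q3.
  branch 2 (add T \lnot q2):
    × closes — contains both q2 and \lnot q2.
All 3 branches close.
Every branch closed, so the negation is unsatisfiable and the formula is valid.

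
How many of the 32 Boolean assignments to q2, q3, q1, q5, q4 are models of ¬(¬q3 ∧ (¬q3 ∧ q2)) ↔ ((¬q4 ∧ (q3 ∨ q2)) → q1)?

22

Initial set: {(¬(¬q3 ∧ (¬q3 ∧ q2)) ↔ ((¬q4 ∧ (q3 ∨ q2)) → q1))}.
(¬(¬q3 ∧ (¬q3 ∧ q2)) ↔ ((¬q4 ∧ (q3 ∨ q2)) → q1)): β-rule — branch into ¬(¬q3 ∧ (¬q3 ∧ q2)), ((¬q4 ∧ (q3 ∨ q2)) → q1)  //  ¬¬(¬q3 ∧ (¬q3 ∧ q2)), ¬((¬q4 ∧ (q3 ∨ q2)) → q1).
  branch 1 (add ¬(¬q3 ∧ (¬q3 ∧ q2)), ((¬q4 ∧ (q3 ∨ q2)) → q1)):
    ¬(¬q3 ∧ (¬q3 ∧ q2)): β-rule — branch into ¬¬q3  //  ¬(¬q3 ∧ q2).
      branch 1.1 (add ¬¬q3):
        ((¬q4 ∧ (q3 ∨ q2)) → q1): β-rule — branch into ¬(¬q4 ∧ (q3 ∨ q2))  //  q1.
          branch 1.1.1 (add ¬(¬q4 ∧ (q3 ∨ q2))):
            ¬(¬q4 ∧ (q3 ∨ q2)): β-rule — branch into ¬¬q4  //  ¬(q3 ∨ q2).
              branch 1.1.1.1 (add ¬¬q4):
                ○ open, literals {q3=1, q4=1}.
              branch 1.1.1.2 (add ¬(q3 ∨ q2)):
                ¬(q3 ∨ q2): α-rule — add ¬q3, ¬q2.
                × closes — contains both q3 and ¬q3.
          branch 1.1.2 (add q1):
            ○ open, literals {q1=1, q3=1}.
      branch 1.2 (add ¬(¬q3 ∧ q2)):
        ((¬q4 ∧ (q3 ∨ q2)) → q1): β-rule — branch into ¬(¬q4 ∧ (q3 ∨ q2))  //  q1.
          branch 1.2.1 (add ¬(¬q4 ∧ (q3 ∨ q2))):
            ¬(¬q3 ∧ q2): β-rule — branch into ¬¬q3  //  ¬q2.
              branch 1.2.1.1 (add ¬¬q3):
                ¬(¬q4 ∧ (q3 ∨ q2)): β-rule — branch into ¬¬q4  //  ¬(q3 ∨ q2).
                  branch 1.2.1.1.1 (add ¬¬q4):
                    ○ open, literals {q3=1, q4=1}.
                  branch 1.2.1.1.2 (add ¬(q3 ∨ q2)):
                    ¬(q3 ∨ q2): α-rule — add ¬q3, ¬q2.
                    × closes — contains both q3 and ¬q3.
              branch 1.2.1.2 (add ¬q2):
                ¬(¬q4 ∧ (q3 ∨ q2)): β-rule — branch into ¬¬q4  //  ¬(q3 ∨ q2).
                  branch 1.2.1.2.1 (add ¬¬q4):
                    ○ open, literals {q2=0, q4=1}.
                  branch 1.2.1.2.2 (add ¬(q3 ∨ q2)):
                    ¬(q3 ∨ q2): α-rule — add ¬q3, ¬q2.
                    ○ open, literals {q2=0, q3=0}.
          branch 1.2.2 (add q1):
            ¬(¬q3 ∧ q2): β-rule — branch into ¬¬q3  //  ¬q2.
              branch 1.2.2.1 (add ¬¬q3):
                ○ open, literals {q1=1, q3=1}.
              branch 1.2.2.2 (add ¬q2):
                ○ open, literals {q1=1, q2=0}.
  branch 2 (add ¬¬(¬q3 ∧ (¬q3 ∧ q2)), ¬((¬q4 ∧ (q3 ∨ q2)) → q1)):
    ¬¬(¬q3 ∧ (¬q3 ∧ q2)): α-rule — add ¬q3, (¬q3 ∧ q2).
    ¬((¬q4 ∧ (q3 ∨ q2)) → q1): α-rule — add (¬q4 ∧ (q3 ∨ q2)), ¬q1.
    (¬q3 ∧ q2): α-rule — add ¬q3, q2.
    (¬q4 ∧ (q3 ∨ q2)): α-rule — add ¬q4, (q3 ∨ q2).
    (q3 ∨ q2): β-rule — branch into q3  //  q2.
      branch 2.1 (add q3):
        × closes — contains both q3 and ¬q3.
      branch 2.2 (add q2):
        ○ open, literals {q1=0, q2=1, q3=0, q4=0}.
3 branches closed, 8 open.
Each open branch fixes some atoms; the unmentioned ones are free. Counting distinct full assignments: branch {q3=1, q4=1} (q2, q1, q5) contributes 8 new; branch {q1=1, q3=1} (q2, q5, q4) contributes 4 new; branch {q3=1, q4=1} (q2, q1, q5) contributes 0 new; branch {q2=0, q4=1} (q3, q1, q5) contributes 4 new; branch {q2=0, q3=0} (q1, q5, q4) contributes 4 new; branch {q1=1, q3=1} (q2, q5, q4) contributes 0 new; branch {q1=1, q2=0} (q3, q5, q4) contributes 0 new; branch {q1=0, q2=1, q3=0, q4=0} (q5) contributes 2 new. Total: 22.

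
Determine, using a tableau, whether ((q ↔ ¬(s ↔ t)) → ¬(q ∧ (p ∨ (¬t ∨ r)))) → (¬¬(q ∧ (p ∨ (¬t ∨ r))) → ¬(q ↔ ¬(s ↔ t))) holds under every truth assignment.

Valid

Assume the negation and expand:
Initial set: {¬(((q ↔ ¬(s ↔ t)) → ¬(q ∧ (p ∨ (¬t ∨ r)))) → (¬¬(q ∧ (p ∨ (¬t ∨ r))) → ¬(q ↔ ¬(s ↔ t))))}.
¬(((q ↔ ¬(s ↔ t)) → ¬(q ∧ (p ∨ (¬t ∨ r)))) → (¬¬(q ∧ (p ∨ (¬t ∨ r))) → ¬(q ↔ ¬(s ↔ t)))): α-rule — add ((q ↔ ¬(s ↔ t)) → ¬(q ∧ (p ∨ (¬t ∨ r)))), ¬(¬¬(q ∧ (p ∨ (¬t ∨ r))) → ¬(q ↔ ¬(s ↔ t))).
¬(¬¬(q ∧ (p ∨ (¬t ∨ r))) → ¬(q ↔ ¬(s ↔ t))): α-rule — add ¬¬(q ∧ (p ∨ (¬t ∨ r))), ¬¬(q ↔ ¬(s ↔ t)).
¬¬(q ∧ (p ∨ (¬t ∨ r))): drop double negation, giving (q ∧ (p ∨ (¬t ∨ r))).
(q ∧ (p ∨ (¬t ∨ r))): α-rule — add q, (p ∨ (¬t ∨ r)).
((q ↔ ¬(s ↔ t)) → ¬(q ∧ (p ∨ (¬t ∨ r)))): β-rule — branch into ¬(q ↔ ¬(s ↔ t))  //  ¬(q ∧ (p ∨ (¬t ∨ r))).
  branch 1 (add ¬(q ↔ ¬(s ↔ t))):
    ¬¬(q ↔ ¬(s ↔ t)): β-rule — branch into q, ¬(s ↔ t)  //  ¬q, ¬¬(s ↔ t).
      branch 1.1 (add q, ¬(s ↔ t)):
        (p ∨ (¬t ∨ r)): β-rule — branch into p  //  (¬t ∨ r).
          branch 1.1.1 (add p):
            ¬(q ↔ ¬(s ↔ t)): β-rule — branch into q, ¬¬(s ↔ t)  //  ¬q, ¬(s ↔ t).
              branch 1.1.1.1 (add q, ¬¬(s ↔ t)):
                ¬(s ↔ t): β-rule — branch into s, ¬t  //  ¬s, t.
                  branch 1.1.1.1.1 (add s, ¬t):
                    ¬¬(s ↔ t): β-rule — branch into s, t  //  ¬s, ¬t.
                      branch 1.1.1.1.1.1 (add s, t):
                        × closes — contains both t and ¬t.
                      branch 1.1.1.1.1.2 (add ¬s, ¬t):
                        × closes — contains both s and ¬s.
                  branch 1.1.1.1.2 (add ¬s, t):
                    ¬¬(s ↔ t): β-rule — branch into s, t  //  ¬s, ¬t.
                      branch 1.1.1.1.2.1 (add s, t):
                        × closes — contains both s and ¬s.
                      branch 1.1.1.1.2.2 (add ¬s, ¬t):
                        × closes — contains both t and ¬t.
              branch 1.1.1.2 (add ¬q, ¬(s ↔ t)):
                × closes — contains both q and ¬q.
          branch 1.1.2 (add (¬t ∨ r)):
            ¬(q ↔ ¬(s ↔ t)): β-rule — branch into q, ¬¬(s ↔ t)  //  ¬q, ¬(s ↔ t).
              branch 1.1.2.1 (add q, ¬¬(s ↔ t)):
                ¬(s ↔ t): β-rule — branch into s, ¬t  //  ¬s, t.
                  branch 1.1.2.1.1 (add s, ¬t):
                    (¬t ∨ r): β-rule — branch into ¬t  //  r.
                      branch 1.1.2.1.1.1 (add ¬t):
                        ¬¬(s ↔ t): β-rule — branch into s, t  //  ¬s, ¬t.
                          branch 1.1.2.1.1.1.1 (add s, t):
                            × closes — contains both t and ¬t.
                          branch 1.1.2.1.1.1.2 (add ¬s, ¬t):
                            × closes — contains both s and ¬s.
                      branch 1.1.2.1.1.2 (add r):
                        ¬¬(s ↔ t): β-rule — branch into s, t  //  ¬s, ¬t.
                          branch 1.1.2.1.1.2.1 (add s, t):
                            × closes — contains both t and ¬t.
                          branch 1.1.2.1.1.2.2 (add ¬s, ¬t):
                            × closes — contains both s and ¬s.
                  branch 1.1.2.1.2 (add ¬s, t):
                    (¬t ∨ r): β-rule — branch into ¬t  //  r.
                      branch 1.1.2.1.2.1 (add ¬t):
                        × closes — contains both t and ¬t.
                      branch 1.1.2.1.2.2 (add r):
                        ¬¬(s ↔ t): β-rule — branch into s, t  //  ¬s, ¬t.
                          branch 1.1.2.1.2.2.1 (add s, t):
                            × closes — contains both s and ¬s.
                          branch 1.1.2.1.2.2.2 (add ¬s, ¬t):
                            × closes — contains both t and ¬t.
              branch 1.1.2.2 (add ¬q, ¬(s ↔ t)):
                × closes — contains both q and ¬q.
      branch 1.2 (add ¬q, ¬¬(s ↔ t)):
        × closes — contains both q and ¬q.
  branch 2 (add ¬(q ∧ (p ∨ (¬t ∨ r)))):
    ¬¬(q ↔ ¬(s ↔ t)): β-rule — branch into q, ¬(s ↔ t)  //  ¬q, ¬¬(s ↔ t).
      branch 2.1 (add q, ¬(s ↔ t)):
        (p ∨ (¬t ∨ r)): β-rule — branch into p  //  (¬t ∨ r).
          branch 2.1.1 (add p):
            ¬(q ∧ (p ∨ (¬t ∨ r))): β-rule — branch into ¬q  //  ¬(p ∨ (¬t ∨ r)).
              branch 2.1.1.1 (add ¬q):
                × closes — contains both q and ¬q.
              branch 2.1.1.2 (add ¬(p ∨ (¬t ∨ r))):
                ¬(p ∨ (¬t ∨ r)): α-rule — add ¬p, ¬(¬t ∨ r).
                × closes — contains both p and ¬p.
          branch 2.1.2 (add (¬t ∨ r)):
            ¬(q ∧ (p ∨ (¬t ∨ r))): β-rule — branch into ¬q  //  ¬(p ∨ (¬t ∨ r)).
              branch 2.1.2.1 (add ¬q):
                × closes — contains both q and ¬q.
              branch 2.1.2.2 (add ¬(p ∨ (¬t ∨ r))):
                ¬(p ∨ (¬t ∨ r)): α-rule — add ¬p, ¬(¬t ∨ r).
                ¬(¬t ∨ r): α-rule — add ¬¬t, ¬r.
                ¬(s ↔ t): β-rule — branch into s, ¬t  //  ¬s, t.
                  branch 2.1.2.2.1 (add s, ¬t):
                    × closes — contains both t and ¬t.
                  branch 2.1.2.2.2 (add ¬s, t):
                    (¬t ∨ r): β-rule — branch into ¬t  //  r.
                      branch 2.1.2.2.2.1 (add ¬t):
                        × closes — contains both t and ¬t.
                      branch 2.1.2.2.2.2 (add r):
                        × closes — contains both r and ¬r.
      branch 2.2 (add ¬q, ¬¬(s ↔ t)):
        × closes — contains both q and ¬q.
All 21 branches close.
Every branch closed, so the negation is unsatisfiable and the formula is valid.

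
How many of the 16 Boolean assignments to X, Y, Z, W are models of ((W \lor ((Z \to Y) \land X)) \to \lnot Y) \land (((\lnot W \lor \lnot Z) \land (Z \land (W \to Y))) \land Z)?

3

Initial set: {(((W \lor ((Z \to Y) \land X)) \to \lnot Y) \land (((\lnot W \lor \lnot Z) \land (Z \land (W \to Y))) \land Z))}.
(((W \lor ((Z \to Y) \land X)) \to \lnot Y) \land (((\lnot W \lor \lnot Z) \land (Z \land (W \to Y))) \land Z)): α-rule — add ((W \lor ((Z \to Y) \land X)) \to \lnot Y), (((\lnot W \lor \lnot Z) \land (Z \land (W \to Y))) \land Z).
(((\lnot W \lor \lnot Z) \land (Z \land (W \to Y))) \land Z): α-rule — add ((\lnot W \lor \lnot Z) \land (Z \land (W \to Y))), Z.
((\lnot W \lor \lnot Z) \land (Z \land (W \to Y))): α-rule — add (\lnot W \lor \lnot Z), (Z \land (W \to Y)).
(Z \land (W \to Y)): α-rule — add Z, (W \to Y).
((W \lor ((Z \to Y) \land X)) \to \lnot Y): β-rule — branch into \lnot (W \lor ((Z \to Y) \land X))  //  \lnot Y.
  branch 1 (add \lnot (W \lor ((Z \to Y) \land X))):
    \lnot (W \lor ((Z \to Y) \land X)): α-rule — add \lnot W, \lnot ((Z \to Y) \land X).
    (\lnot W \lor \lnot Z): β-rule — branch into \lnot W  //  \lnot Z.
      branch 1.1 (add \lnot W):
        (W \to Y): β-rule — branch into \lnot W  //  Y.
          branch 1.1.1 (add \lnot W):
            \lnot ((Z \to Y) \land X): β-rule — branch into \lnot (Z \to Y)  //  \lnot X.
              branch 1.1.1.1 (add \lnot (Z \to Y)):
                \lnot (Z \to Y): α-rule — add Z, \lnot Y.
                ○ open, literals {W=false, Y=false, Z=true}.
              branch 1.1.1.2 (add \lnot X):
                ○ open, literals {W=false, X=false, Z=true}.
          branch 1.1.2 (add Y):
            \lnot ((Z \to Y) \land X): β-rule — branch into \lnot (Z \to Y)  //  \lnot X.
              branch 1.1.2.1 (add \lnot (Z \to Y)):
                \lnot (Z \to Y): α-rule — add Z, \lnot Y.
                × closes — contains both Y and \lnot Y.
              branch 1.1.2.2 (add \lnot X):
                ○ open, literals {W=false, X=false, Y=true, Z=true}.
      branch 1.2 (add \lnot Z):
        × closes — contains both Z and \lnot Z.
  branch 2 (add \lnot Y):
    (\lnot W \lor \lnot Z): β-rule — branch into \lnot W  //  \lnot Z.
      branch 2.1 (add \lnot W):
        (W \to Y): β-rule — branch into \lnot W  //  Y.
          branch 2.1.1 (add \lnot W):
            ○ open, literals {W=false, Y=false, Z=true}.
          branch 2.1.2 (add Y):
            × closes — contains both Y and \lnot Y.
      branch 2.2 (add \lnot Z):
        × closes — contains both Z and \lnot Z.
4 branches closed, 4 open.
Each open branch fixes some atoms; the unmentioned ones are free. Counting distinct full assignments: branch {W=false, Y=false, Z=true} (X) contributes 2 new; branch {W=false, X=false, Z=true} (Y) contributes 1 new; branch {W=false, X=false, Y=true, Z=true} (none free) contributes 0 new; branch {W=false, Y=false, Z=true} (X) contributes 0 new. Total: 3.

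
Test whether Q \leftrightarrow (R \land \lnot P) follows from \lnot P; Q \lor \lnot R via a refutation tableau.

No

Initial set: {\lnot P; (Q \lor \lnot R); \lnot (Q \leftrightarrow (R \land \lnot P))}.
(Q \lor \lnot R): β-rule — branch into Q  //  \lnot R.
  branch 1 (add Q):
    \lnot (Q \leftrightarrow (R \land \lnot P)): β-rule — branch into Q, \lnot (R \land \lnot P)  //  \lnot Q, (R \land \lnot P).
      branch 1.1 (add Q, \lnot (R \land \lnot P)):
        \lnot (R \land \lnot P): β-rule — branch into \lnot R  //  \lnot \lnot P.
          branch 1.1.1 (add \lnot R):
            ○ open, literals {P=F, Q=T, R=F}.
          branch 1.1.2 (add \lnot \lnot P):
            × closes — contains both P and \lnot P.
      branch 1.2 (add \lnot Q, (R \land \lnot P)):
        × closes — contains both Q and \lnot Q.
  branch 2 (add \lnot R):
    \lnot (Q \leftrightarrow (R \land \lnot P)): β-rule — branch into Q, \lnot (R \land \lnot P)  //  \lnot Q, (R \land \lnot P).
      branch 2.1 (add Q, \lnot (R \land \lnot P)):
        \lnot (R \land \lnot P): β-rule — branch into \lnot R  //  \lnot \lnot P.
          branch 2.1.1 (add \lnot R):
            ○ open, literals {P=F, Q=T, R=F}.
          branch 2.1.2 (add \lnot \lnot P):
            × closes — contains both P and \lnot P.
      branch 2.2 (add \lnot Q, (R \land \lnot P)):
        (R \land \lnot P): α-rule — add R, \lnot P.
        × closes — contains both R and \lnot R.
4 branches closed, 2 open.
An open branch gives a countermodel: P=F, Q=T, R=F (unmentioned atoms arbitrary); the premises hold there but the conclusion fails.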